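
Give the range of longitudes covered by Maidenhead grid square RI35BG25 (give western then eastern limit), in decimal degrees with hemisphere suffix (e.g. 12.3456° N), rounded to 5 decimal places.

166.10000° E, 166.10833° E

Field R=17, I=8: +17·20° lon, +8·10° lat → SW at lon 160°, lat -10°.
Square 3, 5: +3·2° lon, +5·1° lat → SW at lon 166°, lat -5°.
Subsquare b=1, g=6: +1·0.0833333° lon, +6·0.0416667° lat → SW at lon 166.083°, lat -4.75°.
Extended square 2, 5: +2·0.00833333° lon, +5·0.00416667° lat → SW at lon 166.1°, lat -4.72917°.
Cell spans 0.00833333° lon × 0.00416667° lat.
west 166.10000° E, east 166.10833° E.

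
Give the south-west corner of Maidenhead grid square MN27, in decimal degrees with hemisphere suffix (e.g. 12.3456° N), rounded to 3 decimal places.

47.000° N, 64.000° E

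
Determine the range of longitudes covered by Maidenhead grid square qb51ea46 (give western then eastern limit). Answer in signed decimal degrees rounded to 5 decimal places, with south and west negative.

150.36667, 150.37500

Field Q=16, B=1: +16·20° lon, +1·10° lat → SW at lon 140°, lat -80°.
Square 5, 1: +5·2° lon, +1·1° lat → SW at lon 150°, lat -79°.
Subsquare e=4, a=0: +4·0.0833333° lon, +0·0.0416667° lat → SW at lon 150.333°, lat -79°.
Extended square 4, 6: +4·0.00833333° lon, +6·0.00416667° lat → SW at lon 150.367°, lat -78.975°.
Cell spans 0.00833333° lon × 0.00416667° lat.
west 150.36667, east 150.37500.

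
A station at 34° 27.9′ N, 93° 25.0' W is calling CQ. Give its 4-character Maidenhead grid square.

EM34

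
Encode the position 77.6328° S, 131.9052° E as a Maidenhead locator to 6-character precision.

PB52wi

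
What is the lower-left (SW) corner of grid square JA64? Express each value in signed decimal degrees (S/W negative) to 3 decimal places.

-86.000, 12.000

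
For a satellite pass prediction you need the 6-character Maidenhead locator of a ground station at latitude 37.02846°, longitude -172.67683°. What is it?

Offset from 180°W / 90°S: lon 7.3232°, lat 127.0285°.
Field (20°×10°, letters A–R): 7.3232/20 → 0 → A, 127.0285/10 → 12 → M; chars AM.
Square (2°×1°, digits 0–9): 7.3232/2 → 3, 7.0285/1 → 7; chars 37.
Subsquare (5′×2.5′, letters a–x): 1.3232/0.0833333 → 15 → p, 0.0285/0.0416667 → 0 → a; chars pa.

AM37pa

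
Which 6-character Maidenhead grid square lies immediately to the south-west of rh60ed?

RH60dc

Longitude subsquare e = 4; −1 → 3 = d.
Latitude subsquare d = 3; −1 → 2 = c.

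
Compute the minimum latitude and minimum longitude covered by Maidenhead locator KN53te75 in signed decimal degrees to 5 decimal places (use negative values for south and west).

43.18750, 31.64167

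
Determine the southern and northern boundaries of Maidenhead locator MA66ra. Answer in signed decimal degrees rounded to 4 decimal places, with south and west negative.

-84.0000, -83.9583

Field M=12, A=0: +12·20° lon, +0·10° lat → SW at lon 60°, lat -90°.
Square 6, 6: +6·2° lon, +6·1° lat → SW at lon 72°, lat -84°.
Subsquare r=17, a=0: +17·0.0833333° lon, +0·0.0416667° lat → SW at lon 73.4167°, lat -84°.
Cell spans 0.0833333° lon × 0.0416667° lat.
south -84.0000, north -83.9583.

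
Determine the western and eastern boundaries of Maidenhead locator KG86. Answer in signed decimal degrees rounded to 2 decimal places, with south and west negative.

Field K=10, G=6: +10·20° lon, +6·10° lat → SW at lon 20°, lat -30°.
Square 8, 6: +8·2° lon, +6·1° lat → SW at lon 36°, lat -24°.
Cell spans 2° lon × 1° lat.
west 36.00, east 38.00.

36.00, 38.00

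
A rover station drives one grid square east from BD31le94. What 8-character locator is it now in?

Longitude extended square 9; +1 → 10, wraps to 0, carry into subsquare.
Longitude subsquare l = 11; +1 → 12 = m.
The latitude characters are unchanged.

BD31me04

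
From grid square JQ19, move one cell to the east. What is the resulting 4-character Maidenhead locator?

Longitude square 1; +1 → 2.
The latitude characters are unchanged.

JQ29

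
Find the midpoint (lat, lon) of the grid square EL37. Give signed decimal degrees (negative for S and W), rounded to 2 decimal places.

Field E=4, L=11: +4·20° lon, +11·10° lat → SW at lon -100°, lat 20°.
Square 3, 7: +3·2° lon, +7·1° lat → SW at lon -94°, lat 27°.
Cell spans 2° lon × 1° lat. Centre is SW corner plus half of each.
latitude 27.50, longitude -93.00.

27.50, -93.00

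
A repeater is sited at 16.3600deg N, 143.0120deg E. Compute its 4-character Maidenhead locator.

Shift to the Maidenhead origin (180°W, 90°S): lon 323.01, lat 106.36.
Field: 323.01/20 → 16 → Q, 106.36/10 → 10 → K; chars QK.
Square: 3.01/2 → 1, 6.36/1 → 6; chars 16.

QK16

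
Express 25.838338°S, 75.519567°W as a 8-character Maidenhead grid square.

FG24fd78

Add 180° to longitude and 90° to latitude: 104.48043, 64.16166.
Field: 104.48043/20 → 5 → F, 64.16166/10 → 6 → G; chars FG.
Square: 4.48043/2 → 2, 4.16166/1 → 4; chars 24.
Subsquare: 0.48043/0.0833333 → 5 → f, 0.16166/0.0416667 → 3 → d; chars fd.
Extended square: 0.06377/0.00833333 → 7, 0.03666/0.00416667 → 8; chars 78.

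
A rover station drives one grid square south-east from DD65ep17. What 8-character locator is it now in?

DD65ep26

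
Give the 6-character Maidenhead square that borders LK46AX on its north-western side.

Longitude subsquare a = 0; −1 → -1, wraps to 23 = x, carry into square.
Longitude square 4; −1 → 3.
Latitude subsquare x = 23; +1 → 24, wraps to 0 = a, carry into square.
Latitude square 6; +1 → 7.

LK37xa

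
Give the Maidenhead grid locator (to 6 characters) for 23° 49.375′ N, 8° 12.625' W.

Shift to the Maidenhead origin (180°W, 90°S): lon 171.7896, lat 113.8229.
Field: lon ⌊171.7896/20⌋ = 8 → I; lat ⌊113.8229/10⌋ = 11 → L.
Square: lon ⌊11.7896/2⌋ = 5; lat ⌊3.8229/1⌋ = 3.
Subsquare: lon ⌊1.7896/0.0833333⌋ = 21 → v; lat ⌊0.8229/0.0416667⌋ = 19 → t.

IL53vt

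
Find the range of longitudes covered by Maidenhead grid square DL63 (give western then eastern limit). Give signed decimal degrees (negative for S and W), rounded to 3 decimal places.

-108.000, -106.000

Field D=3, L=11: +3·20° lon, +11·10° lat → SW at lon -120°, lat 20°.
Square 6, 3: +6·2° lon, +3·1° lat → SW at lon -108°, lat 23°.
Cell spans 2° lon × 1° lat.
west -108.000, east -106.000.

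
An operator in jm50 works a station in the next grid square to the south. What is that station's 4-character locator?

Latitude square 0; −1 → -1, wraps to 9, carry into field.
Latitude field M = 12; −1 → 11 = L.
The longitude characters are unchanged.

JL59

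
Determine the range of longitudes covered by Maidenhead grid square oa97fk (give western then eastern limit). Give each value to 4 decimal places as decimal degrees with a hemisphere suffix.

118.4167° E, 118.5000° E

Field O=14, A=0: +14·20° lon, +0·10° lat → SW at lon 100°, lat -90°.
Square 9, 7: +9·2° lon, +7·1° lat → SW at lon 118°, lat -83°.
Subsquare f=5, k=10: +5·0.0833333° lon, +10·0.0416667° lat → SW at lon 118.417°, lat -82.5833°.
Cell spans 0.0833333° lon × 0.0416667° lat.
west 118.4167° E, east 118.5000° E.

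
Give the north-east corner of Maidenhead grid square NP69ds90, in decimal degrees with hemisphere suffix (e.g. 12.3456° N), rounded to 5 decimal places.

69.75417° N, 92.33333° E

Field N=13, P=15: +13·20° lon, +15·10° lat → SW at lon 80°, lat 60°.
Square 6, 9: +6·2° lon, +9·1° lat → SW at lon 92°, lat 69°.
Subsquare d=3, s=18: +3·0.0833333° lon, +18·0.0416667° lat → SW at lon 92.25°, lat 69.75°.
Extended square 9, 0: +9·0.00833333° lon, +0·0.00416667° lat → SW at lon 92.325°, lat 69.75°.
Cell spans 0.00833333° lon × 0.00416667° lat. NE corner is SW corner plus one full cell.
latitude 69.75417° N, longitude 92.33333° E.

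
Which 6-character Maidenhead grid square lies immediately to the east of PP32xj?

PP42aj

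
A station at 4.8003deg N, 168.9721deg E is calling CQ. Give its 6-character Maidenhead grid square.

RJ44lt

Offset from 180°W / 90°S: lon 348.9721°, lat 94.8003°.
Field: 348.9721/20 → 17 → R, 94.8003/10 → 9 → J; chars RJ.
Square: 8.9721/2 → 4, 4.8003/1 → 4; chars 44.
Subsquare: 0.9721/0.0833333 → 11 → l, 0.8003/0.0416667 → 19 → t; chars lt.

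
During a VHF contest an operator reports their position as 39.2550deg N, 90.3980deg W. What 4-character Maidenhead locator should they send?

EM49

Shift to the Maidenhead origin (180°W, 90°S): lon 89.60, lat 129.25.
Field: lon ⌊89.60/20⌋ = 4 → E; lat ⌊129.25/10⌋ = 12 → M.
Square: lon ⌊9.60/2⌋ = 4; lat ⌊9.25/1⌋ = 9.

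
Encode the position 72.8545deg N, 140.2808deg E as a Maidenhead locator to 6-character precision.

Add 180° to longitude and 90° to latitude: 320.2808, 162.8545.
Field: lon ⌊320.2808/20⌋ = 16 → Q; lat ⌊162.8545/10⌋ = 16 → Q.
Square: lon ⌊0.2808/2⌋ = 0; lat ⌊2.8545/1⌋ = 2.
Subsquare: lon ⌊0.2808/0.0833333⌋ = 3 → d; lat ⌊0.8545/0.0416667⌋ = 20 → u.

QQ02du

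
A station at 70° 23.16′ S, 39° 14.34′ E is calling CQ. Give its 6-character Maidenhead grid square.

Add 180° to longitude and 90° to latitude: 219.2390, 19.6140.
Field: 219.2390/20 → 10 → K, 19.6140/10 → 1 → B; chars KB.
Square: 19.2390/2 → 9, 9.6140/1 → 9; chars 99.
Subsquare: 1.2390/0.0833333 → 14 → o, 0.6140/0.0416667 → 14 → o; chars oo.

KB99oo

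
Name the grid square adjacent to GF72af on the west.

GF62xf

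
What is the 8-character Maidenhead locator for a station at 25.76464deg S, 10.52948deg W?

IG44rf66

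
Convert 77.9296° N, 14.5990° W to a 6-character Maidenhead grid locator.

IQ27qw

Offset from 180°W / 90°S: lon 165.4010°, lat 167.9296°.
Field (20°×10°, letters A–R): lon ⌊165.4010/20⌋ = 8 → I; lat ⌊167.9296/10⌋ = 16 → Q.
Square (2°×1°, digits 0–9): lon ⌊5.4010/2⌋ = 2; lat ⌊7.9296/1⌋ = 7.
Subsquare (5′×2.5′, letters a–x): lon ⌊1.4010/0.0833333⌋ = 16 → q; lat ⌊0.9296/0.0416667⌋ = 22 → w.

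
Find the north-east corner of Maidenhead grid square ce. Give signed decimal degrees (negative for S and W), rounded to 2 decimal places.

Field C=2, E=4: +2·20° lon, +4·10° lat → SW at lon -140°, lat -50°.
Cell spans 20° lon × 10° lat. NE corner is SW corner plus one full cell.
latitude -40.00, longitude -120.00.

-40.00, -120.00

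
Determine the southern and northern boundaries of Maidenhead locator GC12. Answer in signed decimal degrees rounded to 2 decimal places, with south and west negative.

-68.00, -67.00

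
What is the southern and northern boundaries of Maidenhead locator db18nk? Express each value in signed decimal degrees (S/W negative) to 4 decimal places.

Field D=3, B=1: +3·20° lon, +1·10° lat → SW at lon -120°, lat -80°.
Square 1, 8: +1·2° lon, +8·1° lat → SW at lon -118°, lat -72°.
Subsquare n=13, k=10: +13·0.0833333° lon, +10·0.0416667° lat → SW at lon -116.917°, lat -71.5833°.
Cell spans 0.0833333° lon × 0.0416667° lat.
south -71.5833, north -71.5417.

-71.5833, -71.5417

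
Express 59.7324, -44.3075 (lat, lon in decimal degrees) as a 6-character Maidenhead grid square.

GO79ur

Offset from 180°W / 90°S: lon 135.6925°, lat 149.7324°.
Field: lon ⌊135.6925/20⌋ = 6 → G; lat ⌊149.7324/10⌋ = 14 → O.
Square: lon ⌊15.6925/2⌋ = 7; lat ⌊9.7324/1⌋ = 9.
Subsquare: lon ⌊1.6925/0.0833333⌋ = 20 → u; lat ⌊0.7324/0.0416667⌋ = 17 → r.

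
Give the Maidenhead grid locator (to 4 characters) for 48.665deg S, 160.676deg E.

RE01

Offset from 180°W / 90°S: lon 340.68°, lat 41.34°.
Field: 340.68/20 → 17 → R, 41.34/10 → 4 → E; chars RE.
Square: 0.68/2 → 0, 1.34/1 → 1; chars 01.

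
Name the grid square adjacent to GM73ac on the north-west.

Longitude subsquare a = 0; −1 → -1, wraps to 23 = x, carry into square.
Longitude square 7; −1 → 6.
Latitude subsquare c = 2; +1 → 3 = d.

GM63xd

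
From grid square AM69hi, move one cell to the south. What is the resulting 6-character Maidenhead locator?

Latitude subsquare i = 8; −1 → 7 = h.
The longitude characters are unchanged.

AM69hh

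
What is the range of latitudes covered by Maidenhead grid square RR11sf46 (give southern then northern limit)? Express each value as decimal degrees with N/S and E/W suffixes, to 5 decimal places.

81.23333° N, 81.23750° N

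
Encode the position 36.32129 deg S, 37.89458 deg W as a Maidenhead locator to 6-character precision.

Add 180° to longitude and 90° to latitude: 142.1054, 53.6787.
Field (20°×10°, letters A–R): lon ⌊142.1054/20⌋ = 7 → H; lat ⌊53.6787/10⌋ = 5 → F.
Square (2°×1°, digits 0–9): lon ⌊2.1054/2⌋ = 1; lat ⌊3.6787/1⌋ = 3.
Subsquare (5′×2.5′, letters a–x): lon ⌊0.1054/0.0833333⌋ = 1 → b; lat ⌊0.6787/0.0416667⌋ = 16 → q.

HF13bq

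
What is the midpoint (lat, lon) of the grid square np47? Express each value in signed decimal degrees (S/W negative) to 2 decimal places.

67.50, 89.00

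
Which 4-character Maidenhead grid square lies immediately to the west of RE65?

RE55

Longitude square 6; −1 → 5.
The latitude characters are unchanged.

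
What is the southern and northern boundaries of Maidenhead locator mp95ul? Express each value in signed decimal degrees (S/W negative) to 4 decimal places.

65.4583, 65.5000

Field M=12, P=15: +12·20° lon, +15·10° lat → SW at lon 60°, lat 60°.
Square 9, 5: +9·2° lon, +5·1° lat → SW at lon 78°, lat 65°.
Subsquare u=20, l=11: +20·0.0833333° lon, +11·0.0416667° lat → SW at lon 79.6667°, lat 65.4583°.
Cell spans 0.0833333° lon × 0.0416667° lat.
south 65.4583, north 65.5000.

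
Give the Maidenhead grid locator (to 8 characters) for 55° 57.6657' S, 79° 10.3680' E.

MD94oa09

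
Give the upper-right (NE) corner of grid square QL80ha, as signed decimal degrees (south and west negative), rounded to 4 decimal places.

20.0417, 156.6667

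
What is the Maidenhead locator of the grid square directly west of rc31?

RC21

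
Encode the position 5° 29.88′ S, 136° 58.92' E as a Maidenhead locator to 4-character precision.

Shift to the Maidenhead origin (180°W, 90°S): lon 316.98, lat 84.50.
Field: lon ⌊316.98/20⌋ = 15 → P; lat ⌊84.50/10⌋ = 8 → I.
Square: lon ⌊16.98/2⌋ = 8; lat ⌊4.50/1⌋ = 4.

PI84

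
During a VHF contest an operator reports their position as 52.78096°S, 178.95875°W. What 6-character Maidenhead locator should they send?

AD07mf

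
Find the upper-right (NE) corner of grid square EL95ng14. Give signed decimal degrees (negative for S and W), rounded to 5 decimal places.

25.27083, -80.90000

Field E=4, L=11: +4·20° lon, +11·10° lat → SW at lon -100°, lat 20°.
Square 9, 5: +9·2° lon, +5·1° lat → SW at lon -82°, lat 25°.
Subsquare n=13, g=6: +13·0.0833333° lon, +6·0.0416667° lat → SW at lon -80.9167°, lat 25.25°.
Extended square 1, 4: +1·0.00833333° lon, +4·0.00416667° lat → SW at lon -80.9083°, lat 25.2667°.
Cell spans 0.00833333° lon × 0.00416667° lat. NE corner is SW corner plus one full cell.
latitude 25.27083, longitude -80.90000.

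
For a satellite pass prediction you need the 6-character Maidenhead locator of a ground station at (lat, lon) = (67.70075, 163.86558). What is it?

RP17wq

Shift to the Maidenhead origin (180°W, 90°S): lon 343.8656, lat 157.7007.
Field (20°×10°, letters A–R): 343.8656/20 → 17 → R, 157.7007/10 → 15 → P; chars RP.
Square (2°×1°, digits 0–9): 3.8656/2 → 1, 7.7007/1 → 7; chars 17.
Subsquare (5′×2.5′, letters a–x): 1.8656/0.0833333 → 22 → w, 0.7007/0.0416667 → 16 → q; chars wq.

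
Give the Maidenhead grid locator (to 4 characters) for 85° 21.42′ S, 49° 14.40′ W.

GA54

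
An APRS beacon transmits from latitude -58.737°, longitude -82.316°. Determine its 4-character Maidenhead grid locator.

Shift to the Maidenhead origin (180°W, 90°S): lon 97.68, lat 31.26.
Field (20°×10°, letters A–R): lon ⌊97.68/20⌋ = 4 → E; lat ⌊31.26/10⌋ = 3 → D.
Square (2°×1°, digits 0–9): lon ⌊17.68/2⌋ = 8; lat ⌊1.26/1⌋ = 1.

ED81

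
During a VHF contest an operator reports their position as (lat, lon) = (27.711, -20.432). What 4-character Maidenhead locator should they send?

HL97

Offset from 180°W / 90°S: lon 159.57°, lat 117.71°.
Field: 159.57/20 → 7 → H, 117.71/10 → 11 → L; chars HL.
Square: 19.57/2 → 9, 7.71/1 → 7; chars 97.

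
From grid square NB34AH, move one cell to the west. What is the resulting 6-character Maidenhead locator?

Longitude subsquare a = 0; −1 → -1, wraps to 23 = x, carry into square.
Longitude square 3; −1 → 2.
The latitude characters are unchanged.

NB24xh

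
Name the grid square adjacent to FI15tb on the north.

Latitude subsquare b = 1; +1 → 2 = c.
The longitude characters are unchanged.

FI15tc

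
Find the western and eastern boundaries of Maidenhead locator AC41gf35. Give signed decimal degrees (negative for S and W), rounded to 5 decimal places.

-171.47500, -171.46667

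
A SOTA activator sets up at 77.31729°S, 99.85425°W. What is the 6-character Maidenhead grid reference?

EB02bq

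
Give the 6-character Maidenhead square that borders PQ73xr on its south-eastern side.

PQ83aq

Longitude subsquare x = 23; +1 → 24, wraps to 0 = a, carry into square.
Longitude square 7; +1 → 8.
Latitude subsquare r = 17; −1 → 16 = q.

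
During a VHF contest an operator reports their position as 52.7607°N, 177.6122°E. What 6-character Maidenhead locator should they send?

Add 180° to longitude and 90° to latitude: 357.6122, 142.7607.
Field: 357.6122/20 → 17 → R, 142.7607/10 → 14 → O; chars RO.
Square: 17.6122/2 → 8, 2.7607/1 → 2; chars 82.
Subsquare: 1.6122/0.0833333 → 19 → t, 0.7607/0.0416667 → 18 → s; chars ts.

RO82ts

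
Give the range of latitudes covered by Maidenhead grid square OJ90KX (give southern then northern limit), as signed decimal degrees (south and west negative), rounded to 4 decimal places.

Field O=14, J=9: +14·20° lon, +9·10° lat → SW at lon 100°, lat 0°.
Square 9, 0: +9·2° lon, +0·1° lat → SW at lon 118°, lat 0°.
Subsquare k=10, x=23: +10·0.0833333° lon, +23·0.0416667° lat → SW at lon 118.833°, lat 0.958333°.
Cell spans 0.0833333° lon × 0.0416667° lat.
south 0.9583, north 1.0000.

0.9583, 1.0000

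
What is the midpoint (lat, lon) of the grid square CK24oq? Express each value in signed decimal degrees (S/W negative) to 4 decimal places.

Field C=2, K=10: +2·20° lon, +10·10° lat → SW at lon -140°, lat 10°.
Square 2, 4: +2·2° lon, +4·1° lat → SW at lon -136°, lat 14°.
Subsquare o=14, q=16: +14·0.0833333° lon, +16·0.0416667° lat → SW at lon -134.833°, lat 14.6667°.
Cell spans 0.0833333° lon × 0.0416667° lat. Centre is SW corner plus half of each.
latitude 14.6875, longitude -134.7917.

14.6875, -134.7917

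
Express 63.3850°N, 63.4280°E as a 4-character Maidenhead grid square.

MP13

Add 180° to longitude and 90° to latitude: 243.43, 153.38.
Field: 243.43/20 → 12 → M, 153.38/10 → 15 → P; chars MP.
Square: 3.43/2 → 1, 3.38/1 → 3; chars 13.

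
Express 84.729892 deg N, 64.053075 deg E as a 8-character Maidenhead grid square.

MR24ar65

Offset from 180°W / 90°S: lon 244.05308°, lat 174.72989°.
Field: lon ⌊244.05308/20⌋ = 12 → M; lat ⌊174.72989/10⌋ = 17 → R.
Square: lon ⌊4.05308/2⌋ = 2; lat ⌊4.72989/1⌋ = 4.
Subsquare: lon ⌊0.05308/0.0833333⌋ = 0 → a; lat ⌊0.72989/0.0416667⌋ = 17 → r.
Extended square: lon ⌊0.05308/0.00833333⌋ = 6; lat ⌊0.02156/0.00416667⌋ = 5.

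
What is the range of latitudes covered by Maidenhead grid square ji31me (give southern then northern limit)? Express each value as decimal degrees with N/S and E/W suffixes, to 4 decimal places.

8.8333° S, 8.7917° S

Field J=9, I=8: +9·20° lon, +8·10° lat → SW at lon 0°, lat -10°.
Square 3, 1: +3·2° lon, +1·1° lat → SW at lon 6°, lat -9°.
Subsquare m=12, e=4: +12·0.0833333° lon, +4·0.0416667° lat → SW at lon 7°, lat -8.83333°.
Cell spans 0.0833333° lon × 0.0416667° lat.
south 8.8333° S, north 8.7917° S.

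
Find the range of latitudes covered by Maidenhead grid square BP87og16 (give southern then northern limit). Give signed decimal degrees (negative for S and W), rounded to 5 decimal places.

67.27500, 67.27917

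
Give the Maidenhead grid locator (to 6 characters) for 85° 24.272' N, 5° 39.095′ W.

IR75ej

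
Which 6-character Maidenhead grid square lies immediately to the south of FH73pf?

Latitude subsquare f = 5; −1 → 4 = e.
The longitude characters are unchanged.

FH73pe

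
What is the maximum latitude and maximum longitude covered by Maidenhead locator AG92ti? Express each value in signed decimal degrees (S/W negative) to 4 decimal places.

-27.6250, -160.3333

Field A=0, G=6: +0·20° lon, +6·10° lat → SW at lon -180°, lat -30°.
Square 9, 2: +9·2° lon, +2·1° lat → SW at lon -162°, lat -28°.
Subsquare t=19, i=8: +19·0.0833333° lon, +8·0.0416667° lat → SW at lon -160.417°, lat -27.6667°.
Cell spans 0.0833333° lon × 0.0416667° lat. NE corner is SW corner plus one full cell.
latitude -27.6250, longitude -160.3333.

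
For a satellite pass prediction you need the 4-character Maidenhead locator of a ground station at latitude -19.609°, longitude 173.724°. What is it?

Add 180° to longitude and 90° to latitude: 353.72, 70.39.
Field: 353.72/20 → 17 → R, 70.39/10 → 7 → H; chars RH.
Square: 13.72/2 → 6, 0.39/1 → 0; chars 60.

RH60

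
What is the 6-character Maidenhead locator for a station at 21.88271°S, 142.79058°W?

Shift to the Maidenhead origin (180°W, 90°S): lon 37.2094, lat 68.1173.
Field: lon ⌊37.2094/20⌋ = 1 → B; lat ⌊68.1173/10⌋ = 6 → G.
Square: lon ⌊17.2094/2⌋ = 8; lat ⌊8.1173/1⌋ = 8.
Subsquare: lon ⌊1.2094/0.0833333⌋ = 14 → o; lat ⌊0.1173/0.0416667⌋ = 2 → c.

BG88oc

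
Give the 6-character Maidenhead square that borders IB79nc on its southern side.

Latitude subsquare c = 2; −1 → 1 = b.
The longitude characters are unchanged.

IB79nb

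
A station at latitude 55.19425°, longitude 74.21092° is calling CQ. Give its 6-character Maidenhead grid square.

Offset from 180°W / 90°S: lon 254.2109°, lat 145.1943°.
Field: lon ⌊254.2109/20⌋ = 12 → M; lat ⌊145.1943/10⌋ = 14 → O.
Square: lon ⌊14.2109/2⌋ = 7; lat ⌊5.1943/1⌋ = 5.
Subsquare: lon ⌊0.2109/0.0833333⌋ = 2 → c; lat ⌊0.1943/0.0416667⌋ = 4 → e.

MO75ce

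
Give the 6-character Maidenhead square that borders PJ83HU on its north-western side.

PJ83gv

Longitude subsquare h = 7; −1 → 6 = g.
Latitude subsquare u = 20; +1 → 21 = v.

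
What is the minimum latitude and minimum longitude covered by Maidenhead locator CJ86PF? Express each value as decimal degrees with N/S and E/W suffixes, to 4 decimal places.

6.2083° N, 122.7500° W

Field C=2, J=9: +2·20° lon, +9·10° lat → SW at lon -140°, lat 0°.
Square 8, 6: +8·2° lon, +6·1° lat → SW at lon -124°, lat 6°.
Subsquare p=15, f=5: +15·0.0833333° lon, +5·0.0416667° lat → SW at lon -122.75°, lat 6.20833°.
latitude 6.2083° N, longitude 122.7500° W.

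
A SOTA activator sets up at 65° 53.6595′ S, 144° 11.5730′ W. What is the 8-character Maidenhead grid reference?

BC74vc65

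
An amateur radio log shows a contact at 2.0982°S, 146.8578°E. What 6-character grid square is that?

Offset from 180°W / 90°S: lon 326.8578°, lat 87.9018°.
Field: lon ⌊326.8578/20⌋ = 16 → Q; lat ⌊87.9018/10⌋ = 8 → I.
Square: lon ⌊6.8578/2⌋ = 3; lat ⌊7.9018/1⌋ = 7.
Subsquare: lon ⌊0.8578/0.0833333⌋ = 10 → k; lat ⌊0.9018/0.0416667⌋ = 21 → v.

QI37kv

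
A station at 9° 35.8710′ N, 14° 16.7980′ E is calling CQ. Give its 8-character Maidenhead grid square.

JJ79do33

Shift to the Maidenhead origin (180°W, 90°S): lon 194.27997, lat 99.59785.
Field: lon ⌊194.27997/20⌋ = 9 → J; lat ⌊99.59785/10⌋ = 9 → J.
Square: lon ⌊14.27997/2⌋ = 7; lat ⌊9.59785/1⌋ = 9.
Subsquare: lon ⌊0.27997/0.0833333⌋ = 3 → d; lat ⌊0.59785/0.0416667⌋ = 14 → o.
Extended square: lon ⌊0.02997/0.00833333⌋ = 3; lat ⌊0.01452/0.00416667⌋ = 3.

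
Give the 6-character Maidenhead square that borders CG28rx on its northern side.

Latitude subsquare x = 23; +1 → 24, wraps to 0 = a, carry into square.
Latitude square 8; +1 → 9.
The longitude characters are unchanged.

CG29ra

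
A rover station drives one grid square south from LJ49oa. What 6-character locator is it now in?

Latitude subsquare a = 0; −1 → -1, wraps to 23 = x, carry into square.
Latitude square 9; −1 → 8.
The longitude characters are unchanged.

LJ48ox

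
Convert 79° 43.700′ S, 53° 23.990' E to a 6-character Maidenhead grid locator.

Shift to the Maidenhead origin (180°W, 90°S): lon 233.3998, lat 10.2717.
Field: 233.3998/20 → 11 → L, 10.2717/10 → 1 → B; chars LB.
Square: 13.3998/2 → 6, 0.2717/1 → 0; chars 60.
Subsquare: 1.3998/0.0833333 → 16 → q, 0.2717/0.0416667 → 6 → g; chars qg.

LB60qg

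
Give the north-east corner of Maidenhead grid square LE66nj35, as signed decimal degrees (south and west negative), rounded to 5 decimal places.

-43.60000, 53.11667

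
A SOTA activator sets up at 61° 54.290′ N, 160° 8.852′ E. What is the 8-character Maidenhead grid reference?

RP01bv77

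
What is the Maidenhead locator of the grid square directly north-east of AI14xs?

AI24at

Longitude subsquare x = 23; +1 → 24, wraps to 0 = a, carry into square.
Longitude square 1; +1 → 2.
Latitude subsquare s = 18; +1 → 19 = t.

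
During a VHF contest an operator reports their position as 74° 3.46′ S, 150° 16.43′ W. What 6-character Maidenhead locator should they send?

BB45uw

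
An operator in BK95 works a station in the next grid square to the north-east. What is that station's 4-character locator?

CK06

Longitude square 9; +1 → 10, wraps to 0, carry into field.
Longitude field B = 1; +1 → 2 = C.
Latitude square 5; +1 → 6.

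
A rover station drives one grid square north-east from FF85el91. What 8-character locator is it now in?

FF85fl02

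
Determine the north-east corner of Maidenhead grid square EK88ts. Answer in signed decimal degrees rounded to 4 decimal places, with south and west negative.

Field E=4, K=10: +4·20° lon, +10·10° lat → SW at lon -100°, lat 10°.
Square 8, 8: +8·2° lon, +8·1° lat → SW at lon -84°, lat 18°.
Subsquare t=19, s=18: +19·0.0833333° lon, +18·0.0416667° lat → SW at lon -82.4167°, lat 18.75°.
Cell spans 0.0833333° lon × 0.0416667° lat. NE corner is SW corner plus one full cell.
latitude 18.7917, longitude -82.3333.

18.7917, -82.3333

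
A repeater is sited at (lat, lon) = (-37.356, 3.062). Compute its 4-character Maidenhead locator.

Shift to the Maidenhead origin (180°W, 90°S): lon 183.06, lat 52.64.
Field: lon ⌊183.06/20⌋ = 9 → J; lat ⌊52.64/10⌋ = 5 → F.
Square: lon ⌊3.06/2⌋ = 1; lat ⌊2.64/1⌋ = 2.

JF12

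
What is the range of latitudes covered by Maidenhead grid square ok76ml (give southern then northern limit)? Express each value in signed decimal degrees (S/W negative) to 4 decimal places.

16.4583, 16.5000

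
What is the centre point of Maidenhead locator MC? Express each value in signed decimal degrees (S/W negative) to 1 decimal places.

-65.0, 70.0

Field M=12, C=2: +12·20° lon, +2·10° lat → SW at lon 60°, lat -70°.
Cell spans 20° lon × 10° lat. Centre is SW corner plus half of each.
latitude -65.0, longitude 70.0.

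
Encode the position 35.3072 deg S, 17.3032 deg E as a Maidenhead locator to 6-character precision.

JF84pq

Add 180° to longitude and 90° to latitude: 197.3032, 54.6928.
Field: 197.3032/20 → 9 → J, 54.6928/10 → 5 → F; chars JF.
Square: 17.3032/2 → 8, 4.6928/1 → 4; chars 84.
Subsquare: 1.3032/0.0833333 → 15 → p, 0.6928/0.0416667 → 16 → q; chars pq.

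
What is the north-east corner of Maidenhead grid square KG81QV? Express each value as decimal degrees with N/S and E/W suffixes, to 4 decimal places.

28.0833° S, 37.4167° E

Field K=10, G=6: +10·20° lon, +6·10° lat → SW at lon 20°, lat -30°.
Square 8, 1: +8·2° lon, +1·1° lat → SW at lon 36°, lat -29°.
Subsquare q=16, v=21: +16·0.0833333° lon, +21·0.0416667° lat → SW at lon 37.3333°, lat -28.125°.
Cell spans 0.0833333° lon × 0.0416667° lat. NE corner is SW corner plus one full cell.
latitude 28.0833° S, longitude 37.4167° E.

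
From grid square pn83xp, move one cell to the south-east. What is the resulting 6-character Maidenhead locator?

Longitude subsquare x = 23; +1 → 24, wraps to 0 = a, carry into square.
Longitude square 8; +1 → 9.
Latitude subsquare p = 15; −1 → 14 = o.

PN93ao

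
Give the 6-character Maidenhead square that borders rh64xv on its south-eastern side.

RH74au

Longitude subsquare x = 23; +1 → 24, wraps to 0 = a, carry into square.
Longitude square 6; +1 → 7.
Latitude subsquare v = 21; −1 → 20 = u.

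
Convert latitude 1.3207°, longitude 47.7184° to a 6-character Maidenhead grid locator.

LJ31uh

Offset from 180°W / 90°S: lon 227.7184°, lat 91.3207°.
Field: lon ⌊227.7184/20⌋ = 11 → L; lat ⌊91.3207/10⌋ = 9 → J.
Square: lon ⌊7.7184/2⌋ = 3; lat ⌊1.3207/1⌋ = 1.
Subsquare: lon ⌊1.7184/0.0833333⌋ = 20 → u; lat ⌊0.3207/0.0416667⌋ = 7 → h.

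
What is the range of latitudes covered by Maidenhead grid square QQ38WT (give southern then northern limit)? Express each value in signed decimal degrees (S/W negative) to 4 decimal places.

78.7917, 78.8333

Field Q=16, Q=16: +16·20° lon, +16·10° lat → SW at lon 140°, lat 70°.
Square 3, 8: +3·2° lon, +8·1° lat → SW at lon 146°, lat 78°.
Subsquare w=22, t=19: +22·0.0833333° lon, +19·0.0416667° lat → SW at lon 147.833°, lat 78.7917°.
Cell spans 0.0833333° lon × 0.0416667° lat.
south 78.7917, north 78.8333.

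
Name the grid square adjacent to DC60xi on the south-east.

DC70ah

Longitude subsquare x = 23; +1 → 24, wraps to 0 = a, carry into square.
Longitude square 6; +1 → 7.
Latitude subsquare i = 8; −1 → 7 = h.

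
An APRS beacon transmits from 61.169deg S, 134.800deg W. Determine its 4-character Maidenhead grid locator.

CC28

Offset from 180°W / 90°S: lon 45.20°, lat 28.83°.
Field (20°×10°, letters A–R): lon ⌊45.20/20⌋ = 2 → C; lat ⌊28.83/10⌋ = 2 → C.
Square (2°×1°, digits 0–9): lon ⌊5.20/2⌋ = 2; lat ⌊8.83/1⌋ = 8.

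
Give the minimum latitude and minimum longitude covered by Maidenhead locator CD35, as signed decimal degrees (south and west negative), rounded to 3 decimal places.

Field C=2, D=3: +2·20° lon, +3·10° lat → SW at lon -140°, lat -60°.
Square 3, 5: +3·2° lon, +5·1° lat → SW at lon -134°, lat -55°.
latitude -55.000, longitude -134.000.

-55.000, -134.000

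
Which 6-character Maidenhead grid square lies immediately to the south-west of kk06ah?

JK96xg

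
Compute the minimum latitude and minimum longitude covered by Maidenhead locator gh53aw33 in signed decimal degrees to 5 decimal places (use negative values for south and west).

-16.07083, -49.97500

Field G=6, H=7: +6·20° lon, +7·10° lat → SW at lon -60°, lat -20°.
Square 5, 3: +5·2° lon, +3·1° lat → SW at lon -50°, lat -17°.
Subsquare a=0, w=22: +0·0.0833333° lon, +22·0.0416667° lat → SW at lon -50°, lat -16.0833°.
Extended square 3, 3: +3·0.00833333° lon, +3·0.00416667° lat → SW at lon -49.975°, lat -16.0708°.
latitude -16.07083, longitude -49.97500.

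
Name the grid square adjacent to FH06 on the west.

EH96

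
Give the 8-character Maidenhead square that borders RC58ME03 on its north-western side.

Longitude extended square 0; −1 → -1, wraps to 9, carry into subsquare.
Longitude subsquare m = 12; −1 → 11 = l.
Latitude extended square 3; +1 → 4.

RC58le94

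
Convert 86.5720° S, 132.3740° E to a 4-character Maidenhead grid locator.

Shift to the Maidenhead origin (180°W, 90°S): lon 312.37, lat 3.43.
Field: lon ⌊312.37/20⌋ = 15 → P; lat ⌊3.43/10⌋ = 0 → A.
Square: lon ⌊12.37/2⌋ = 6; lat ⌊3.43/1⌋ = 3.

PA63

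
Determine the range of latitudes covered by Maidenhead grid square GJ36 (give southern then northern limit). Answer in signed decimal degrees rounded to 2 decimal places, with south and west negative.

Field G=6, J=9: +6·20° lon, +9·10° lat → SW at lon -60°, lat 0°.
Square 3, 6: +3·2° lon, +6·1° lat → SW at lon -54°, lat 6°.
Cell spans 2° lon × 1° lat.
south 6.00, north 7.00.

6.00, 7.00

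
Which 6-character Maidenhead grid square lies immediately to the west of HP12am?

HP02xm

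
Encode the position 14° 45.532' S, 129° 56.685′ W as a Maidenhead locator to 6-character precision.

Shift to the Maidenhead origin (180°W, 90°S): lon 50.0553, lat 75.2411.
Field: 50.0553/20 → 2 → C, 75.2411/10 → 7 → H; chars CH.
Square: 10.0553/2 → 5, 5.2411/1 → 5; chars 55.
Subsquare: 0.0553/0.0833333 → 0 → a, 0.2411/0.0416667 → 5 → f; chars af.

CH55af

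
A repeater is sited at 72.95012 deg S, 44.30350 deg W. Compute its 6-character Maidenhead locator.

Offset from 180°W / 90°S: lon 135.6965°, lat 17.0499°.
Field (20°×10°, letters A–R): lon ⌊135.6965/20⌋ = 6 → G; lat ⌊17.0499/10⌋ = 1 → B.
Square (2°×1°, digits 0–9): lon ⌊15.6965/2⌋ = 7; lat ⌊7.0499/1⌋ = 7.
Subsquare (5′×2.5′, letters a–x): lon ⌊1.6965/0.0833333⌋ = 20 → u; lat ⌊0.0499/0.0416667⌋ = 1 → b.

GB77ub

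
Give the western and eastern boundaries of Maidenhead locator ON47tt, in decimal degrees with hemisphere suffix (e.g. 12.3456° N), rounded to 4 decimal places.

109.5833° E, 109.6667° E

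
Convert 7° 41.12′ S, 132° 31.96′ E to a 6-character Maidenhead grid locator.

Shift to the Maidenhead origin (180°W, 90°S): lon 312.5327, lat 82.3147.
Field: lon ⌊312.5327/20⌋ = 15 → P; lat ⌊82.3147/10⌋ = 8 → I.
Square: lon ⌊12.5327/2⌋ = 6; lat ⌊2.3147/1⌋ = 2.
Subsquare: lon ⌊0.5327/0.0833333⌋ = 6 → g; lat ⌊0.3147/0.0416667⌋ = 7 → h.

PI62gh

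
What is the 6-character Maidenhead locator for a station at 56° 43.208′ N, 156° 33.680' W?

Shift to the Maidenhead origin (180°W, 90°S): lon 23.4387, lat 146.7201.
Field: lon ⌊23.4387/20⌋ = 1 → B; lat ⌊146.7201/10⌋ = 14 → O.
Square: lon ⌊3.4387/2⌋ = 1; lat ⌊6.7201/1⌋ = 6.
Subsquare: lon ⌊1.4387/0.0833333⌋ = 17 → r; lat ⌊0.7201/0.0416667⌋ = 17 → r.

BO16rr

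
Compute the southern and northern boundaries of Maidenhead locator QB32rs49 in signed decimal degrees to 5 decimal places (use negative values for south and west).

Field Q=16, B=1: +16·20° lon, +1·10° lat → SW at lon 140°, lat -80°.
Square 3, 2: +3·2° lon, +2·1° lat → SW at lon 146°, lat -78°.
Subsquare r=17, s=18: +17·0.0833333° lon, +18·0.0416667° lat → SW at lon 147.417°, lat -77.25°.
Extended square 4, 9: +4·0.00833333° lon, +9·0.00416667° lat → SW at lon 147.45°, lat -77.2125°.
Cell spans 0.00833333° lon × 0.00416667° lat.
south -77.21250, north -77.20833.

-77.21250, -77.20833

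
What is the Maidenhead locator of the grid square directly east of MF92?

NF02

Longitude square 9; +1 → 10, wraps to 0, carry into field.
Longitude field M = 12; +1 → 13 = N.
The latitude characters are unchanged.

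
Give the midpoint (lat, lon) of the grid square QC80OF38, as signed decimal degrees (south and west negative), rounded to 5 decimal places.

Field Q=16, C=2: +16·20° lon, +2·10° lat → SW at lon 140°, lat -70°.
Square 8, 0: +8·2° lon, +0·1° lat → SW at lon 156°, lat -70°.
Subsquare o=14, f=5: +14·0.0833333° lon, +5·0.0416667° lat → SW at lon 157.167°, lat -69.7917°.
Extended square 3, 8: +3·0.00833333° lon, +8·0.00416667° lat → SW at lon 157.192°, lat -69.7583°.
Cell spans 0.00833333° lon × 0.00416667° lat. Centre is SW corner plus half of each.
latitude -69.75625, longitude 157.19583.

-69.75625, 157.19583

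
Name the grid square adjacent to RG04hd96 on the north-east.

RG04id07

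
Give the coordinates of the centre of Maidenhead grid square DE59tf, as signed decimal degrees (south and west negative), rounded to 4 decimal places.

-40.7708, -108.3750

Field D=3, E=4: +3·20° lon, +4·10° lat → SW at lon -120°, lat -50°.
Square 5, 9: +5·2° lon, +9·1° lat → SW at lon -110°, lat -41°.
Subsquare t=19, f=5: +19·0.0833333° lon, +5·0.0416667° lat → SW at lon -108.417°, lat -40.7917°.
Cell spans 0.0833333° lon × 0.0416667° lat. Centre is SW corner plus half of each.
latitude -40.7708, longitude -108.3750.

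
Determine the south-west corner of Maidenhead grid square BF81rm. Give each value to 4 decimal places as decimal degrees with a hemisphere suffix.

Field B=1, F=5: +1·20° lon, +5·10° lat → SW at lon -160°, lat -40°.
Square 8, 1: +8·2° lon, +1·1° lat → SW at lon -144°, lat -39°.
Subsquare r=17, m=12: +17·0.0833333° lon, +12·0.0416667° lat → SW at lon -142.583°, lat -38.5°.
latitude 38.5000° S, longitude 142.5833° W.

38.5000° S, 142.5833° W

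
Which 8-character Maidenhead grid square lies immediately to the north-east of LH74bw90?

LH74cw01

Longitude extended square 9; +1 → 10, wraps to 0, carry into subsquare.
Longitude subsquare b = 1; +1 → 2 = c.
Latitude extended square 0; +1 → 1.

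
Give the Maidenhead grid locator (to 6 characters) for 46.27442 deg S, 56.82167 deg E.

Add 180° to longitude and 90° to latitude: 236.8217, 43.7256.
Field: 236.8217/20 → 11 → L, 43.7256/10 → 4 → E; chars LE.
Square: 16.8217/2 → 8, 3.7256/1 → 3; chars 83.
Subsquare: 0.8217/0.0833333 → 9 → j, 0.7256/0.0416667 → 17 → r; chars jr.

LE83jr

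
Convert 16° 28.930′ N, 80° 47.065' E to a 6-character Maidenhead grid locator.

Add 180° to longitude and 90° to latitude: 260.7844, 106.4822.
Field: lon ⌊260.7844/20⌋ = 13 → N; lat ⌊106.4822/10⌋ = 10 → K.
Square: lon ⌊0.7844/2⌋ = 0; lat ⌊6.4822/1⌋ = 6.
Subsquare: lon ⌊0.7844/0.0833333⌋ = 9 → j; lat ⌊0.4822/0.0416667⌋ = 11 → l.

NK06jl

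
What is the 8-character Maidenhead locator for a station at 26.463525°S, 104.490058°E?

OG23fm88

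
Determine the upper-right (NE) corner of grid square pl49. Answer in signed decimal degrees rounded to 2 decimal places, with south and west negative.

30.00, 130.00

Field P=15, L=11: +15·20° lon, +11·10° lat → SW at lon 120°, lat 20°.
Square 4, 9: +4·2° lon, +9·1° lat → SW at lon 128°, lat 29°.
Cell spans 2° lon × 1° lat. NE corner is SW corner plus one full cell.
latitude 30.00, longitude 130.00.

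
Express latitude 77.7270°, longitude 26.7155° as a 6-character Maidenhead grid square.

KQ37ir

Add 180° to longitude and 90° to latitude: 206.7155, 167.7270.
Field: 206.7155/20 → 10 → K, 167.7270/10 → 16 → Q; chars KQ.
Square: 6.7155/2 → 3, 7.7270/1 → 7; chars 37.
Subsquare: 0.7155/0.0833333 → 8 → i, 0.7270/0.0416667 → 17 → r; chars ir.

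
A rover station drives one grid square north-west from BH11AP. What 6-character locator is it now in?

BH01xq

Longitude subsquare a = 0; −1 → -1, wraps to 23 = x, carry into square.
Longitude square 1; −1 → 0.
Latitude subsquare p = 15; +1 → 16 = q.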